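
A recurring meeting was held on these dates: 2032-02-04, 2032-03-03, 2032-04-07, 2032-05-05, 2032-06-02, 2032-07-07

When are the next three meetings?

All dates are Wednesdays, 28, 35, 28, 28, 35 days apart.
Specifically, the 1st Wednesday of each month.
August 2032 — 1st Wednesday is 2032-08-04.
1st Wednesday of September 2032: 2032-09-01.
1st Wednesday of October 2032: 2032-10-06.

2032-08-04, 2032-09-01, 2032-10-06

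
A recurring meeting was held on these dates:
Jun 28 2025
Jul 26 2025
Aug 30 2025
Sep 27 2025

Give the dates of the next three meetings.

All Saturdays; the gaps (28, 35, 28) vary with month length.
This is the last Saturday of each month.
October 2025 ends with Saturday Oct 25 2025.
Last Saturday of November 2025: Nov 29 2025.
Last Saturday of December 2025: Dec 27 2025.

Oct 25 2025, Nov 29 2025, Dec 27 2025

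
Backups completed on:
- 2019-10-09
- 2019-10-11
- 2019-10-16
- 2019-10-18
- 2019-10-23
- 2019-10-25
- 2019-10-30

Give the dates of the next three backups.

2019-11-01, 2019-11-06, 2019-11-08

Every event lands on a Wednesday or Friday (gaps cycle 2, 5, 2, 5, 2, 5).
So the schedule is: every Wednesday and Friday.
Next Friday: 2019-11-01.
The following Wednesday is 2019-11-06.
Next Friday: 2019-11-08.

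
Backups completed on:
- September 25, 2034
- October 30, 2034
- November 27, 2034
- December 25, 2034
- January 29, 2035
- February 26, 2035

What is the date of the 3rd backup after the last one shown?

These are Mondays with 35, 28, 28, 35, 28-day gaps.
Each is the final Monday of its month — October 30, 2034 is past the 28th, so '4th Monday' doesn't fit.
Last Monday of March 2035: March 26, 2035.
April 2035 ends with Monday April 30, 2035.
May 2035 ends with Monday May 28, 2035.

May 28, 2035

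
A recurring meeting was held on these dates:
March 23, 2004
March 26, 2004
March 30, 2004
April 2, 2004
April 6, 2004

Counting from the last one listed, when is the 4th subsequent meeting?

Every event lands on a Tuesday or Friday (gaps cycle 3, 4, 3, 4).
So the schedule is: every Tuesday and Friday.
The following Friday is April 9, 2004.
Next Tuesday: April 13, 2004.
The following Friday is April 16, 2004.
The following Tuesday is April 20, 2004.

April 20, 2004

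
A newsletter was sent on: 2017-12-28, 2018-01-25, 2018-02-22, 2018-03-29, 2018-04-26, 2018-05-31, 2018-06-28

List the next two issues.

2018-07-26, 2018-08-30

Every date is a Thursday; gaps 28, 28, 35, 28, 35, 28 days.
Each is the last Thursday of its month (at least one falls on the 29th or later, ruling out '4th Thursday').
July 2018 ends with Thursday 2018-07-26.
Last Thursday of August 2018: 2018-08-30.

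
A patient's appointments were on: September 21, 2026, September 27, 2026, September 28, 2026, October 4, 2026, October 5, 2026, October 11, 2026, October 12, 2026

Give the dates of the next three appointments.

Gaps: 6, 1, 6, 1, 6, 1 days — not constant, but cyclic with period 2.
The events fall on every Monday and Sunday.
Next Sunday: October 18, 2026.
The following Monday is October 19, 2026.
Next Sunday: October 25, 2026.

October 18, 2026; October 19, 2026; October 25, 2026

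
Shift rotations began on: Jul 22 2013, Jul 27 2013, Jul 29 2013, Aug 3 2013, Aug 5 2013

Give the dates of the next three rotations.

Every event lands on a Monday or Saturday (gaps cycle 5, 2, 5, 2).
So the schedule is: every Monday and Saturday.
Next Saturday: Aug 10 2013.
Next Monday: Aug 12 2013.
The following Saturday is Aug 17 2013.

Aug 10 2013, Aug 12 2013, Aug 17 2013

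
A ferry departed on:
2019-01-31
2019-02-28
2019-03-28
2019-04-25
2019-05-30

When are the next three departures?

These are Thursdays with 28, 28, 28, 35-day gaps.
Each is the final Thursday of its month — 2019-01-31 is past the 28th, so '4th Thursday' doesn't fit.
June 2019 ends with Thursday 2019-06-27.
July 2019 ends with Thursday 2019-07-25.
Last Thursday of August 2019: 2019-08-29.

2019-06-27, 2019-07-25, 2019-08-29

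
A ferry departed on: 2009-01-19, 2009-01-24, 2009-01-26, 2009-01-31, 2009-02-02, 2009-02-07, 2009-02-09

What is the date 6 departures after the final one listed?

2009-03-02

Gaps: 5, 2, 5, 2, 5, 2 days — not constant, but cyclic with period 2.
The events fall on every Monday and Saturday.
Next Saturday: 2009-02-14.
The following Monday is 2009-02-16.
The following Saturday is 2009-02-21.
Next Monday: 2009-02-23.
Next Saturday: 2009-02-28.
The following Monday is 2009-03-02.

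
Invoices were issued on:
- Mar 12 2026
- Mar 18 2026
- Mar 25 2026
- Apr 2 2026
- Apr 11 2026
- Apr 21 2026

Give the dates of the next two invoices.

May 2 2026, May 14 2026

Gaps: 6, 7, 8, 9, 10 days — each gap is 1 larger than the previous one.
Next gap: 11 days. Apr 21 2026 + 11 days = May 2 2026.
Next gap: 12 days. May 2 2026 + 12 days = May 14 2026.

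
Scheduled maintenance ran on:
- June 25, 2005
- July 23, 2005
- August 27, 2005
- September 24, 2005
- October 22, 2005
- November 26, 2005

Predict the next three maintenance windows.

December 24, 2005; January 28, 2006; February 25, 2006

All dates are Saturdays, 28, 35, 28, 28, 35 days apart.
Specifically, the 4th Saturday of each month.
December 2005 — 4th Saturday is December 24, 2005.
4th Saturday of January 2006: January 28, 2006.
4th Saturday of February 2006: February 25, 2006.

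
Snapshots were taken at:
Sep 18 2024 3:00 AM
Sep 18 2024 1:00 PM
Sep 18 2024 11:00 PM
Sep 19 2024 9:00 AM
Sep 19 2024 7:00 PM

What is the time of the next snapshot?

Sep 20 2024 5:00 AM

Gaps: 10, 10, 10, 10 hours — each event is 10 hours after the previous one.
Sep 19 2024 7:00 PM + 10 h = Sep 20 2024 5:00 AM.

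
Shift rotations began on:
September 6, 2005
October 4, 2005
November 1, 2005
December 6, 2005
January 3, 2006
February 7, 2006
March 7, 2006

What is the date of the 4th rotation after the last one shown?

July 4, 2006

Gaps: 28, 28, 35, 28, 35, 28 days — a mix of 28 and 35. Every date is a Tuesday.
Each is the 1st Tuesday of its month.
April 2006 — 1st Tuesday is April 4, 2006.
May 2006 — 1st Tuesday is May 2, 2006.
1st Tuesday of June 2006: June 6, 2006.
July 2006 — 1st Tuesday is July 4, 2006.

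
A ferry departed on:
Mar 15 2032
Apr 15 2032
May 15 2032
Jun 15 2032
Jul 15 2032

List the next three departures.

Aug 15 2032, Sep 15 2032, Oct 15 2032

Each date is the 15th; the gaps (31, 30, 31, 30) track the month lengths.
The rule is the 15th of each month.
Next: August 2032 → Aug 15 2032.
Next: September 2032 → Sep 15 2032.
Next: October 2032 → Oct 15 2032.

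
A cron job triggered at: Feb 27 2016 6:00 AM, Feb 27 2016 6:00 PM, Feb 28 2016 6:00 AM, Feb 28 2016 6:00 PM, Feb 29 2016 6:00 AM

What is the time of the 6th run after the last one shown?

Mar 3 2016 6:00 AM

Spacing: 12, 12, 12, 12 h — constant 12 h.
Feb 29 2016 6:00 AM + 12 h = Feb 29 2016 6:00 PM.
Feb 29 2016 6:00 PM + 12 h = Mar 1 2016 6:00 AM.
Mar 1 2016 6:00 AM + 12 h = Mar 1 2016 6:00 PM.
Mar 1 2016 6:00 PM + 12 h = Mar 2 2016 6:00 AM.
Mar 2 2016 6:00 AM + 12 h = Mar 2 2016 6:00 PM.
Mar 2 2016 6:00 PM + 12 h = Mar 3 2016 6:00 AM.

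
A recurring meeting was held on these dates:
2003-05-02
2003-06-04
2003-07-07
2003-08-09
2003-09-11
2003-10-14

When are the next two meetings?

2003-11-16, 2003-12-19

Gaps between consecutive events: 33, 33, 33, 33, 33 days — a constant 33-day interval.
2003-10-14 + 33 days = 2003-11-16.
2003-11-16 + 33 days = 2003-12-19.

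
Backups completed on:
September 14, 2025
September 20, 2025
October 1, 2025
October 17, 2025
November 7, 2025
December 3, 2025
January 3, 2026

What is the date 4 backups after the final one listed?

Gaps: 6, 11, 16, 21, 26, 31 days — each gap is 5 larger than the previous one.
Next gap: 36 days. January 3, 2026 + 36 days = February 8, 2026.
Next gap: 41 days. February 8, 2026 + 41 days = March 21, 2026.
Next gap: 46 days. March 21, 2026 + 46 days = May 6, 2026.
Next gap: 51 days. May 6, 2026 + 51 days = June 26, 2026.

June 26, 2026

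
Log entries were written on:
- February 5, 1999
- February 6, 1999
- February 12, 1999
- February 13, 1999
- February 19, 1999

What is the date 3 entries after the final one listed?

Gaps: 1, 6, 1, 6 days — not constant, but cyclic with period 2.
The events fall on every Friday and Saturday.
Next Saturday: February 20, 1999.
The following Friday is February 26, 1999.
Next Saturday: February 27, 1999.

February 27, 1999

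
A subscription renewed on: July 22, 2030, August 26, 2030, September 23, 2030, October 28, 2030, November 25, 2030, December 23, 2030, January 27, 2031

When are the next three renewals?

February 24, 2031; March 24, 2031; April 28, 2031

Gaps: 35, 28, 35, 28, 28, 35 days — a mix of 28 and 35. Every date is a Monday.
Each is the 4th Monday of its month.
4th Monday of February 2031: February 24, 2031.
March 2031 — 4th Monday is March 24, 2031.
April 2031 — 4th Monday is April 28, 2031.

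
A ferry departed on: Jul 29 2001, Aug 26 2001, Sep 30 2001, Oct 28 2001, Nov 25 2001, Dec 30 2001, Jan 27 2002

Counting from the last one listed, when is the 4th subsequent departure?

May 26 2002

All Sundays; the gaps (28, 35, 28, 28, 35, 28) vary with month length.
This is the last Sunday of each month.
Last Sunday of February 2002: Feb 24 2002.
Last Sunday of March 2002: Mar 31 2002.
April 2002 ends with Sunday Apr 28 2002.
May 2002 ends with Sunday May 26 2002.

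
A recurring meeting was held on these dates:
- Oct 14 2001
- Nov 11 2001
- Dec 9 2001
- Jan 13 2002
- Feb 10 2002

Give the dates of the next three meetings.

Gaps: 28, 28, 35, 28 days — a mix of 28 and 35. Every date is a Sunday.
Each is the 2nd Sunday of its month.
2nd Sunday of March 2002: Mar 10 2002.
April 2002 — 2nd Sunday is Apr 14 2002.
May 2002 — 2nd Sunday is May 12 2002.

Mar 10 2002, Apr 14 2002, May 12 2002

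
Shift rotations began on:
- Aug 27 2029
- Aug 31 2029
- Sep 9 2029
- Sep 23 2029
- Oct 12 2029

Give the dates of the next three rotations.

Nov 5 2029, Dec 4 2029, Jan 7 2030

The spacing grows by 5 each time: 4, 9, 14, 19 days.
Next gap: 24 days. Oct 12 2029 + 24 days = Nov 5 2029.
Next gap: 29 days. Nov 5 2029 + 29 days = Dec 4 2029.
Next gap: 34 days. Dec 4 2029 + 34 days = Jan 7 2030.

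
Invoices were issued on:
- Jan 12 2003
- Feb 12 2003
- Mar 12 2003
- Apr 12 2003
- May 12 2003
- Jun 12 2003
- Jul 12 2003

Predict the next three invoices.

The day-of-month is always 12 (31, 28, 31, 30, 31, 30 days between events).
So this recurs on the 12th of each month.
August 2003: Aug 12 2003.
Next: September 2003 → Sep 12 2003.
Next: October 2003 → Oct 12 2003.

Aug 12 2003, Sep 12 2003, Oct 12 2003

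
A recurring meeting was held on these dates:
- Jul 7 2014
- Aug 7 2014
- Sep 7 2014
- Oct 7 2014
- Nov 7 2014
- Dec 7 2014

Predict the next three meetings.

Gaps: 31, 31, 30, 31, 30 days — not constant. Every event is on the 7th of the month.
Pattern: the 7th of each month.
Next: January 2015 → Jan 7 2015.
Next: February 2015 → Feb 7 2015.
March 2015: Mar 7 2015.

Jan 7 2015, Feb 7 2015, Mar 7 2015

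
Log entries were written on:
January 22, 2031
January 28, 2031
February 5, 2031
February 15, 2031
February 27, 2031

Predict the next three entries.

Intervals are 6, 8, 10, 12 days — an arithmetic progression with common difference 2.
Next gap: 14 days. February 27, 2031 + 14 days = March 13, 2031.
Next gap: 16 days. March 13, 2031 + 16 days = March 29, 2031.
Next gap: 18 days. March 29, 2031 + 18 days = April 16, 2031.

March 13, 2031; March 29, 2031; April 16, 2031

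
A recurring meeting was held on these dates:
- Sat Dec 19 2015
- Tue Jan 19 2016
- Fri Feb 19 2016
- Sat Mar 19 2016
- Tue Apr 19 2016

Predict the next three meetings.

Gaps: 31, 31, 29, 31 days — not constant. Every event is on the 19th of the month.
Pattern: the 19th of each month.
May 2016: Thu May 19 2016.
June 2016: Sun Jun 19 2016.
July 2016: Tue Jul 19 2016.

Thu May 19 2016, Sun Jun 19 2016, Tue Jul 19 2016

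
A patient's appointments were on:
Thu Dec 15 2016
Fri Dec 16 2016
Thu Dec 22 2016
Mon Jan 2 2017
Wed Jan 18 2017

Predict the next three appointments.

The spacing grows by 5 each time: 1, 6, 11, 16 days.
Next gap: 21 days. Wed Jan 18 2017 + 21 days = Wed Feb 8 2017.
Next gap: 26 days. Wed Feb 8 2017 + 26 days = Mon Mar 6 2017.
Next gap: 31 days. Mon Mar 6 2017 + 31 days = Thu Apr 6 2017.

Wed Feb 8 2017, Mon Mar 6 2017, Thu Apr 6 2017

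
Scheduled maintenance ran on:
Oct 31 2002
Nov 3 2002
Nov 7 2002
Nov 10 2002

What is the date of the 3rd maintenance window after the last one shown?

Nov 21 2002

Gaps: 3, 4, 3 days — not constant, but cyclic with period 2.
The events fall on every Thursday and Sunday.
The following Thursday is Nov 14 2002.
The following Sunday is Nov 17 2002.
Next Thursday: Nov 21 2002.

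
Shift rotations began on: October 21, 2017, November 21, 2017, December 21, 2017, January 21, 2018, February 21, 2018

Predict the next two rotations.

Gaps: 31, 30, 31, 31 days — not constant. Every event is on the 21st of the month.
Pattern: the 21st of each month.
March 2018: March 21, 2018.
April 2018: April 21, 2018.

March 21, 2018; April 21, 2018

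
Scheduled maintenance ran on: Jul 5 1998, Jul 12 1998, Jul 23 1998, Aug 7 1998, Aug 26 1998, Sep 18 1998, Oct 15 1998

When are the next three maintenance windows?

Nov 15 1998, Dec 20 1998, Jan 28 1999

Gaps: 7, 11, 15, 19, 23, 27 days — each gap is 4 larger than the previous one.
Next gap: 31 days. Oct 15 1998 + 31 days = Nov 15 1998.
Next gap: 35 days. Nov 15 1998 + 35 days = Dec 20 1998.
Next gap: 39 days. Dec 20 1998 + 39 days = Jan 28 1999.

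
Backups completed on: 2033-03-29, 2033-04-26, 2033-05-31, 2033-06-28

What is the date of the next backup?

All Tuesdays; the gaps (28, 35, 28) vary with month length.
This is the last Tuesday of each month.
July 2033 ends with Tuesday 2033-07-26.

2033-07-26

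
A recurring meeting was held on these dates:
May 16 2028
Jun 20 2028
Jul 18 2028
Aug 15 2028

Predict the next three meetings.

Sep 19 2028, Oct 17 2028, Nov 21 2028

All dates are Tuesdays, 35, 28, 28 days apart.
Specifically, the 3rd Tuesday of each month.
3rd Tuesday of September 2028: Sep 19 2028.
October 2028 — 3rd Tuesday is Oct 17 2028.
November 2028 — 3rd Tuesday is Nov 21 2028.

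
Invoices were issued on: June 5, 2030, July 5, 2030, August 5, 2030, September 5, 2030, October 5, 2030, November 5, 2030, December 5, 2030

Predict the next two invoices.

Each date is the 5th; the gaps (30, 31, 31, 30, 31, 30) track the month lengths.
The rule is the 5th of each month.
Next: January 2031 → January 5, 2031.
February 2031: February 5, 2031.

January 5, 2031; February 5, 2031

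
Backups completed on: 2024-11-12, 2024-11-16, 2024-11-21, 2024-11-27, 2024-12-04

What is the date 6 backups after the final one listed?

2025-02-05

The spacing grows by 1 each time: 4, 5, 6, 7 days.
Next gap: 8 days. 2024-12-04 + 8 days = 2024-12-12.
Next gap: 9 days. 2024-12-12 + 9 days = 2024-12-21.
Next gap: 10 days. 2024-12-21 + 10 days = 2024-12-31.
Next gap: 11 days. 2024-12-31 + 11 days = 2025-01-11.
Next gap: 12 days. 2025-01-11 + 12 days = 2025-01-23.
Next gap: 13 days. 2025-01-23 + 13 days = 2025-02-05.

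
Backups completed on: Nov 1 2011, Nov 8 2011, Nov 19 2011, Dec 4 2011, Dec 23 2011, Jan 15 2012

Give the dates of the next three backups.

Feb 11 2012, Mar 13 2012, Apr 17 2012

Gaps: 7, 11, 15, 19, 23 days — each gap is 4 larger than the previous one.
Next gap: 27 days. Jan 15 2012 + 27 days = Feb 11 2012.
Next gap: 31 days. Feb 11 2012 + 31 days = Mar 13 2012.
Next gap: 35 days. Mar 13 2012 + 35 days = Apr 17 2012.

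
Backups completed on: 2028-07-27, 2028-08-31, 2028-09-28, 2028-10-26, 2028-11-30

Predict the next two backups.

Every date is a Thursday; gaps 35, 28, 28, 35 days.
Each is the last Thursday of its month (at least one falls on the 29th or later, ruling out '4th Thursday').
Last Thursday of December 2028: 2028-12-28.
January 2029 ends with Thursday 2029-01-25.

2028-12-28, 2029-01-25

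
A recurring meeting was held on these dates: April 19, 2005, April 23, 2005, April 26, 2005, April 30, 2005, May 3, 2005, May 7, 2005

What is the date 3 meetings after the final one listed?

May 17, 2005

Every event lands on a Tuesday or Saturday (gaps cycle 4, 3, 4, 3, 4).
So the schedule is: every Tuesday and Saturday.
The following Tuesday is May 10, 2005.
The following Saturday is May 14, 2005.
The following Tuesday is May 17, 2005.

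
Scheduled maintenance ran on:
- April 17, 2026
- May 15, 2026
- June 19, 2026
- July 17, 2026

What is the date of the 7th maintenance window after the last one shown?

These are Fridays at 28- or 35-day spacing (28, 35, 28).
The pattern: 3rd Friday of the month.
August 2026 — 3rd Friday is August 21, 2026.
September 2026 — 3rd Friday is September 18, 2026.
3rd Friday of October 2026: October 16, 2026.
November 2026 — 3rd Friday is November 20, 2026.
3rd Friday of December 2026: December 18, 2026.
January 2027 — 3rd Friday is January 15, 2027.
February 2027 — 3rd Friday is February 19, 2027.

February 19, 2027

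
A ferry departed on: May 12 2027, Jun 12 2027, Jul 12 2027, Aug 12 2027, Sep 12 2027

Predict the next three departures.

Each date is the 12th; the gaps (31, 30, 31, 31) track the month lengths.
The rule is the 12th of each month.
October 2027: Oct 12 2027.
November 2027: Nov 12 2027.
Next: December 2027 → Dec 12 2027.

Oct 12 2027, Nov 12 2027, Dec 12 2027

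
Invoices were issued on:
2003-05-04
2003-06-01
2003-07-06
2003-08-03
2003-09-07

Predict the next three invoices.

2003-10-05, 2003-11-02, 2003-12-07

Gaps: 28, 35, 28, 35 days — a mix of 28 and 35. Every date is a Sunday.
Each is the 1st Sunday of its month.
1st Sunday of October 2003: 2003-10-05.
1st Sunday of November 2003: 2003-11-02.
1st Sunday of December 2003: 2003-12-07.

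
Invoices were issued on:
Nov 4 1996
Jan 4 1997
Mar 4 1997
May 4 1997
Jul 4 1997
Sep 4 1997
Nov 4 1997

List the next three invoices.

Each date is the 4th; the gaps (61, 59, 61, 61, 62, 61) track the month lengths.
The rule is the 4th of every 2 months.
January 1998: Jan 4 1998.
March 1998: Mar 4 1998.
May 1998: May 4 1998.

Jan 4 1998, Mar 4 1998, May 4 1998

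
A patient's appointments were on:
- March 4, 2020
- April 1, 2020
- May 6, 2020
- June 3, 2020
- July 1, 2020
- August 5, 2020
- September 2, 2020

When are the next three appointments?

October 7, 2020; November 4, 2020; December 2, 2020

Gaps: 28, 35, 28, 28, 35, 28 days — a mix of 28 and 35. Every date is a Wednesday.
Each is the 1st Wednesday of its month.
1st Wednesday of October 2020: October 7, 2020.
1st Wednesday of November 2020: November 4, 2020.
December 2020 — 1st Wednesday is December 2, 2020.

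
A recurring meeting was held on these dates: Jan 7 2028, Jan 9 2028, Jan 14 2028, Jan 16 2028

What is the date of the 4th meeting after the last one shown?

Jan 30 2028

The gap pattern 2, 5, 2 repeats every 2 events.
These are the Fridays and Sundays of each week.
Next Friday: Jan 21 2028.
The following Sunday is Jan 23 2028.
Next Friday: Jan 28 2028.
The following Sunday is Jan 30 2028.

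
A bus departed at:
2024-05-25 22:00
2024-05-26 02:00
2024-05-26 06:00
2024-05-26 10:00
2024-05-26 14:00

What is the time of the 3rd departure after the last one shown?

Gaps: 4, 4, 4, 4 hours — each event is 4 hours after the previous one.
2024-05-26 14:00 + 4 h = 2024-05-26 18:00.
2024-05-26 18:00 + 4 h = 2024-05-26 22:00.
2024-05-26 22:00 + 4 h = 2024-05-27 02:00.

2024-05-27 02:00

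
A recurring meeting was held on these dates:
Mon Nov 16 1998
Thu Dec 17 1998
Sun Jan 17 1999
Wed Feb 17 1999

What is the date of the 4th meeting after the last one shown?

The spacing is 31, 31, 31 days — always 31 days.
Wed Feb 17 1999 + 31 days = Sat Mar 20 1999.
Sat Mar 20 1999 + 31 days = Tue Apr 20 1999.
Tue Apr 20 1999 + 31 days = Fri May 21 1999.
Fri May 21 1999 + 31 days = Mon Jun 21 1999.

Mon Jun 21 1999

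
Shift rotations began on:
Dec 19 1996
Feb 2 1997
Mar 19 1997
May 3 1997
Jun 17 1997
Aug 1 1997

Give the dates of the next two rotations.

Every event comes 45 days after the last (45, 45, 45, 45, 45).
Aug 1 1997 + 45 days = Sep 15 1997.
Sep 15 1997 + 45 days = Oct 30 1997.

Sep 15 1997, Oct 30 1997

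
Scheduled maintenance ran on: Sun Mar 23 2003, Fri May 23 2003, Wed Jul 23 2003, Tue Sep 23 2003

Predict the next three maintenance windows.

Sun Nov 23 2003, Fri Jan 23 2004, Tue Mar 23 2004

Each date is the 23rd; the gaps (61, 61, 62) track the month lengths.
The rule is the 23rd of every 2 months.
November 2003: Sun Nov 23 2003.
January 2004: Fri Jan 23 2004.
March 2004: Tue Mar 23 2004.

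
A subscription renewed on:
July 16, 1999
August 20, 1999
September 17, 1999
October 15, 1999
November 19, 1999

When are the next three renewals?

December 17, 1999; January 21, 2000; February 18, 2000

These are Fridays at 28- or 35-day spacing (35, 28, 28, 35).
The pattern: 3rd Friday of the month.
3rd Friday of December 1999: December 17, 1999.
January 2000 — 3rd Friday is January 21, 2000.
February 2000 — 3rd Friday is February 18, 2000.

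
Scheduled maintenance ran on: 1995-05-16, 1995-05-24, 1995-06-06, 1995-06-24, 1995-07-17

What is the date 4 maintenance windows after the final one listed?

1995-12-06

The spacing grows by 5 each time: 8, 13, 18, 23 days.
Next gap: 28 days. 1995-07-17 + 28 days = 1995-08-14.
Next gap: 33 days. 1995-08-14 + 33 days = 1995-09-16.
Next gap: 38 days. 1995-09-16 + 38 days = 1995-10-24.
Next gap: 43 days. 1995-10-24 + 43 days = 1995-12-06.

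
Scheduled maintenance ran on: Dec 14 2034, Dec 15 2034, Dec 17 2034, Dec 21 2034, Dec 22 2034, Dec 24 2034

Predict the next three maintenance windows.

Every event lands on a Thursday or Friday or Sunday (gaps cycle 1, 2, 4, 1, 2).
So the schedule is: every Thursday, Friday and Sunday.
Next Thursday: Dec 28 2034.
The following Friday is Dec 29 2034.
Next Sunday: Dec 31 2034.

Dec 28 2034, Dec 29 2034, Dec 31 2034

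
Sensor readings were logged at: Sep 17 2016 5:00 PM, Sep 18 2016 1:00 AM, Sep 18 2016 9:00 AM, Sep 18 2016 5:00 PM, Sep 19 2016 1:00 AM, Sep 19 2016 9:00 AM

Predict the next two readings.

Sep 19 2016 5:00 PM, Sep 20 2016 1:00 AM

Spacing: 8, 8, 8, 8, 8 h — constant 8 h.
Sep 19 2016 9:00 AM + 8 h = Sep 19 2016 5:00 PM.
Sep 19 2016 5:00 PM + 8 h = Sep 20 2016 1:00 AM.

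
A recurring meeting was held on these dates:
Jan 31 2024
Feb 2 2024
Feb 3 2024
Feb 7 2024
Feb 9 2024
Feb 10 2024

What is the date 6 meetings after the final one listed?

Feb 24 2024

The gap pattern 2, 1, 4, 2, 1 repeats every 3 events.
These are the Wednesdays, Fridays and Saturdays of each week.
Next Wednesday: Feb 14 2024.
The following Friday is Feb 16 2024.
The following Saturday is Feb 17 2024.
Next Wednesday: Feb 21 2024.
Next Friday: Feb 23 2024.
The following Saturday is Feb 24 2024.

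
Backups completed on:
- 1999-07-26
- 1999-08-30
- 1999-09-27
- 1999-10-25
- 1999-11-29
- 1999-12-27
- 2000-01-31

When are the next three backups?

2000-02-28, 2000-03-27, 2000-04-24

These are Mondays with 35, 28, 28, 35, 28, 35-day gaps.
Each is the final Monday of its month — 1999-08-30 is past the 28th, so '4th Monday' doesn't fit.
February 2000 ends with Monday 2000-02-28.
March 2000 ends with Monday 2000-03-27.
April 2000 ends with Monday 2000-04-24.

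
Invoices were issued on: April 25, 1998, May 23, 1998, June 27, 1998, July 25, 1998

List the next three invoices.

August 22, 1998; September 26, 1998; October 24, 1998

Gaps: 28, 35, 28 days — a mix of 28 and 35. Every date is a Saturday.
Each is the 4th Saturday of its month.
August 1998 — 4th Saturday is August 22, 1998.
4th Saturday of September 1998: September 26, 1998.
4th Saturday of October 1998: October 24, 1998.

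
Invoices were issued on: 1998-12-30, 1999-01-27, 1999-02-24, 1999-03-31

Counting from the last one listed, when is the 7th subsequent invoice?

All Wednesdays; the gaps (28, 28, 35) vary with month length.
This is the last Wednesday of each month.
April 1999 ends with Wednesday 1999-04-28.
May 1999 ends with Wednesday 1999-05-26.
Last Wednesday of June 1999: 1999-06-30.
Last Wednesday of July 1999: 1999-07-28.
Last Wednesday of August 1999: 1999-08-25.
Last Wednesday of September 1999: 1999-09-29.
October 1999 ends with Wednesday 1999-10-27.

1999-10-27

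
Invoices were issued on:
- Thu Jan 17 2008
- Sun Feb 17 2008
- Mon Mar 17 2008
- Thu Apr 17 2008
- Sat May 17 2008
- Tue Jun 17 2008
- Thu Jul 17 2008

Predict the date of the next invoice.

Sun Aug 17 2008

The day-of-month is always 17 (31, 29, 31, 30, 31, 30 days between events).
So this recurs on the 17th of each month.
August 2008: Sun Aug 17 2008.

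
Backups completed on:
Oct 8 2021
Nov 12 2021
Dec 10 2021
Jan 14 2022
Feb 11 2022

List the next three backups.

Gaps: 35, 28, 35, 28 days — a mix of 28 and 35. Every date is a Friday.
Each is the 2nd Friday of its month.
2nd Friday of March 2022: Mar 11 2022.
2nd Friday of April 2022: Apr 8 2022.
2nd Friday of May 2022: May 13 2022.

Mar 11 2022, Apr 8 2022, May 13 2022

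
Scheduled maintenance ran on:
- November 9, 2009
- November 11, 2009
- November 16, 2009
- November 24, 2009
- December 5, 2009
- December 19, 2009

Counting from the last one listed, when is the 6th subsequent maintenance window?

The spacing grows by 3 each time: 2, 5, 8, 11, 14 days.
Next gap: 17 days. December 19, 2009 + 17 days = January 5, 2010.
Next gap: 20 days. January 5, 2010 + 20 days = January 25, 2010.
Next gap: 23 days. January 25, 2010 + 23 days = February 17, 2010.
Next gap: 26 days. February 17, 2010 + 26 days = March 15, 2010.
Next gap: 29 days. March 15, 2010 + 29 days = April 13, 2010.
Next gap: 32 days. April 13, 2010 + 32 days = May 15, 2010.

May 15, 2010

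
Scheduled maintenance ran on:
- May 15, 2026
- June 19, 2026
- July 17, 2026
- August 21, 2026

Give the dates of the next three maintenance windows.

These are Fridays at 28- or 35-day spacing (35, 28, 35).
The pattern: 3rd Friday of the month.
September 2026 — 3rd Friday is September 18, 2026.
October 2026 — 3rd Friday is October 16, 2026.
3rd Friday of November 2026: November 20, 2026.

September 18, 2026; October 16, 2026; November 20, 2026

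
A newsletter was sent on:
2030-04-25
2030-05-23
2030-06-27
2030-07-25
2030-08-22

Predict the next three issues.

All dates are Thursdays, 28, 35, 28, 28 days apart.
Specifically, the 4th Thursday of each month.
4th Thursday of September 2030: 2030-09-26.
October 2030 — 4th Thursday is 2030-10-24.
November 2030 — 4th Thursday is 2030-11-28.

2030-09-26, 2030-10-24, 2030-11-28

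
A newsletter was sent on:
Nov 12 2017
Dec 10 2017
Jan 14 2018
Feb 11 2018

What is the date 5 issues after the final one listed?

These are Sundays at 28- or 35-day spacing (28, 35, 28).
The pattern: 2nd Sunday of the month.
March 2018 — 2nd Sunday is Mar 11 2018.
2nd Sunday of April 2018: Apr 8 2018.
2nd Sunday of May 2018: May 13 2018.
June 2018 — 2nd Sunday is Jun 10 2018.
July 2018 — 2nd Sunday is Jul 8 2018.

Jul 8 2018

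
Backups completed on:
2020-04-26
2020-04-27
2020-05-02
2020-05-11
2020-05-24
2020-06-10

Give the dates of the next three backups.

The spacing grows by 4 each time: 1, 5, 9, 13, 17 days.
Next gap: 21 days. 2020-06-10 + 21 days = 2020-07-01.
Next gap: 25 days. 2020-07-01 + 25 days = 2020-07-26.
Next gap: 29 days. 2020-07-26 + 29 days = 2020-08-24.

2020-07-01, 2020-07-26, 2020-08-24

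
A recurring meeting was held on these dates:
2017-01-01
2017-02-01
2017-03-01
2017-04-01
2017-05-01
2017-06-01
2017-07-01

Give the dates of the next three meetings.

Gaps: 31, 28, 31, 30, 31, 30 days — not constant. Every event is on the 1st of the month.
Pattern: the 1st of each month.
Next: August 2017 → 2017-08-01.
Next: September 2017 → 2017-09-01.
October 2017: 2017-10-01.

2017-08-01, 2017-09-01, 2017-10-01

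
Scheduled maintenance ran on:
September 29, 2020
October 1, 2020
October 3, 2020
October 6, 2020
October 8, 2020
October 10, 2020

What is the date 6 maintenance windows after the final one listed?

October 24, 2020

The gap pattern 2, 2, 3, 2, 2 repeats every 3 events.
These are the Tuesdays, Thursdays and Saturdays of each week.
Next Tuesday: October 13, 2020.
Next Thursday: October 15, 2020.
The following Saturday is October 17, 2020.
Next Tuesday: October 20, 2020.
Next Thursday: October 22, 2020.
The following Saturday is October 24, 2020.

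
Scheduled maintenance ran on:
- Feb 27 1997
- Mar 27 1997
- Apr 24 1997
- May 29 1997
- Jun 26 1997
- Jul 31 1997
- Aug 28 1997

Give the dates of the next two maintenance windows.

These are Thursdays with 28, 28, 35, 28, 35, 28-day gaps.
Each is the final Thursday of its month — May 29 1997 is past the 28th, so '4th Thursday' doesn't fit.
September 1997 ends with Thursday Sep 25 1997.
October 1997 ends with Thursday Oct 30 1997.

Sep 25 1997, Oct 30 1997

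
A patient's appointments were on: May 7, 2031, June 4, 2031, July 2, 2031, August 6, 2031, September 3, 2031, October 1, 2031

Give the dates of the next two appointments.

These are Wednesdays at 28- or 35-day spacing (28, 28, 35, 28, 28).
The pattern: 1st Wednesday of the month.
1st Wednesday of November 2031: November 5, 2031.
December 2031 — 1st Wednesday is December 3, 2031.

November 5, 2031; December 3, 2031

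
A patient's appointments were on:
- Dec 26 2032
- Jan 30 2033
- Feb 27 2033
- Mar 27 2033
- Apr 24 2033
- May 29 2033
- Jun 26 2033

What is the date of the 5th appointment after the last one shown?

Nov 27 2033

All Sundays; the gaps (35, 28, 28, 28, 35, 28) vary with month length.
This is the last Sunday of each month.
Last Sunday of July 2033: Jul 31 2033.
August 2033 ends with Sunday Aug 28 2033.
Last Sunday of September 2033: Sep 25 2033.
Last Sunday of October 2033: Oct 30 2033.
Last Sunday of November 2033: Nov 27 2033.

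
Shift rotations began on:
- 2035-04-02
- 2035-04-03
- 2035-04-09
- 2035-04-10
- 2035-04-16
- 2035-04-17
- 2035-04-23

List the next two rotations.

2035-04-24, 2035-04-30

Gaps: 1, 6, 1, 6, 1, 6 days — not constant, but cyclic with period 2.
The events fall on every Monday and Tuesday.
The following Tuesday is 2035-04-24.
Next Monday: 2035-04-30.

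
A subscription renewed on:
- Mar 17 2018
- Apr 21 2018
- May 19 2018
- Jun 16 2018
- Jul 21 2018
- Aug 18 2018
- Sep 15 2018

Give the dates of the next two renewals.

Oct 20 2018, Nov 17 2018

These are Saturdays at 28- or 35-day spacing (35, 28, 28, 35, 28, 28).
The pattern: 3rd Saturday of the month.
October 2018 — 3rd Saturday is Oct 20 2018.
3rd Saturday of November 2018: Nov 17 2018.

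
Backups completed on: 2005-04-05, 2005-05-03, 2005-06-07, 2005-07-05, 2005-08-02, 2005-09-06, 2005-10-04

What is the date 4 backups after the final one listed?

2006-02-07

These are Tuesdays at 28- or 35-day spacing (28, 35, 28, 28, 35, 28).
The pattern: 1st Tuesday of the month.
1st Tuesday of November 2005: 2005-11-01.
1st Tuesday of December 2005: 2005-12-06.
January 2006 — 1st Tuesday is 2006-01-03.
February 2006 — 1st Tuesday is 2006-02-07.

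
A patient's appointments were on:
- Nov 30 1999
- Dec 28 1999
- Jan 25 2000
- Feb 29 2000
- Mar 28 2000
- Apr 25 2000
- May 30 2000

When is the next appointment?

Jun 27 2000

All Tuesdays; the gaps (28, 28, 35, 28, 28, 35) vary with month length.
This is the last Tuesday of each month.
June 2000 ends with Tuesday Jun 27 2000.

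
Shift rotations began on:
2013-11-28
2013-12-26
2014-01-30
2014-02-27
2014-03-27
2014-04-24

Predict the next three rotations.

2014-05-29, 2014-06-26, 2014-07-31

Every date is a Thursday; gaps 28, 35, 28, 28, 28 days.
Each is the last Thursday of its month (at least one falls on the 29th or later, ruling out '4th Thursday').
May 2014 ends with Thursday 2014-05-29.
June 2014 ends with Thursday 2014-06-26.
July 2014 ends with Thursday 2014-07-31.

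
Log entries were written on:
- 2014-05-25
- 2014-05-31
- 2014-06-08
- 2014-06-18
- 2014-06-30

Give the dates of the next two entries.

Gaps: 6, 8, 10, 12 days — each gap is 2 larger than the previous one.
Next gap: 14 days. 2014-06-30 + 14 days = 2014-07-14.
Next gap: 16 days. 2014-07-14 + 16 days = 2014-07-30.

2014-07-14, 2014-07-30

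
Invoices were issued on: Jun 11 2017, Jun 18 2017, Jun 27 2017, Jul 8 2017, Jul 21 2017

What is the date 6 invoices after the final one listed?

Intervals are 7, 9, 11, 13 days — an arithmetic progression with common difference 2.
Next gap: 15 days. Jul 21 2017 + 15 days = Aug 5 2017.
Next gap: 17 days. Aug 5 2017 + 17 days = Aug 22 2017.
Next gap: 19 days. Aug 22 2017 + 19 days = Sep 10 2017.
Next gap: 21 days. Sep 10 2017 + 21 days = Oct 1 2017.
Next gap: 23 days. Oct 1 2017 + 23 days = Oct 24 2017.
Next gap: 25 days. Oct 24 2017 + 25 days = Nov 18 2017.

Nov 18 2017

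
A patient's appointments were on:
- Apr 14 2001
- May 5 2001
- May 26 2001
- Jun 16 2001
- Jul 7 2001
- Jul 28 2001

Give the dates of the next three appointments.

Every event comes 21 days after the last (21, 21, 21, 21, 21).
Jul 28 2001 + 21 days = Aug 18 2001.
Aug 18 2001 + 21 days = Sep 8 2001.
Sep 8 2001 + 21 days = Sep 29 2001.

Aug 18 2001, Sep 8 2001, Sep 29 2001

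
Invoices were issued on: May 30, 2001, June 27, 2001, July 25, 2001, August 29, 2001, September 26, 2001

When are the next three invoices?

October 31, 2001; November 28, 2001; December 26, 2001

These are Wednesdays with 28, 28, 35, 28-day gaps.
Each is the final Wednesday of its month — May 30, 2001 is past the 28th, so '4th Wednesday' doesn't fit.
Last Wednesday of October 2001: October 31, 2001.
November 2001 ends with Wednesday November 28, 2001.
December 2001 ends with Wednesday December 26, 2001.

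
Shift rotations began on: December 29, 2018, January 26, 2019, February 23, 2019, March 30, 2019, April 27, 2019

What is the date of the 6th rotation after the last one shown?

All Saturdays; the gaps (28, 28, 35, 28) vary with month length.
This is the last Saturday of each month.
Last Saturday of May 2019: May 25, 2019.
June 2019 ends with Saturday June 29, 2019.
Last Saturday of July 2019: July 27, 2019.
August 2019 ends with Saturday August 31, 2019.
Last Saturday of September 2019: September 28, 2019.
October 2019 ends with Saturday October 26, 2019.

October 26, 2019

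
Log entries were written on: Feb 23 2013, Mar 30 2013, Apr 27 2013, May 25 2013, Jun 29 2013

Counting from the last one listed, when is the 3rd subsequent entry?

Sep 28 2013

Every date is a Saturday; gaps 35, 28, 28, 35 days.
Each is the last Saturday of its month (at least one falls on the 29th or later, ruling out '4th Saturday').
Last Saturday of July 2013: Jul 27 2013.
Last Saturday of August 2013: Aug 31 2013.
September 2013 ends with Saturday Sep 28 2013.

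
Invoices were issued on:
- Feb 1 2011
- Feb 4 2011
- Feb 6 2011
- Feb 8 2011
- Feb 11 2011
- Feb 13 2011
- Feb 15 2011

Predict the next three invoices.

Gaps: 3, 2, 2, 3, 2, 2 days — not constant, but cyclic with period 3.
The events fall on every Tuesday, Friday and Sunday.
The following Friday is Feb 18 2011.
The following Sunday is Feb 20 2011.
Next Tuesday: Feb 22 2011.

Feb 18 2011, Feb 20 2011, Feb 22 2011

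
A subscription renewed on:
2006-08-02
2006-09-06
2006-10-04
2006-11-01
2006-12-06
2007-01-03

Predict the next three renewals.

2007-02-07, 2007-03-07, 2007-04-04

All dates are Wednesdays, 35, 28, 28, 35, 28 days apart.
Specifically, the 1st Wednesday of each month.
February 2007 — 1st Wednesday is 2007-02-07.
1st Wednesday of March 2007: 2007-03-07.
1st Wednesday of April 2007: 2007-04-04.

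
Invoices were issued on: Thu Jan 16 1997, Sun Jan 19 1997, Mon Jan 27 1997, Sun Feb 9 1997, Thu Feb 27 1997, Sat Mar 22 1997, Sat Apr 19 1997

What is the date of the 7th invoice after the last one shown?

Sat Mar 21 1998

The spacing grows by 5 each time: 3, 8, 13, 18, 23, 28 days.
Next gap: 33 days. Sat Apr 19 1997 + 33 days = Thu May 22 1997.
Next gap: 38 days. Thu May 22 1997 + 38 days = Sun Jun 29 1997.
Next gap: 43 days. Sun Jun 29 1997 + 43 days = Mon Aug 11 1997.
Next gap: 48 days. Mon Aug 11 1997 + 48 days = Sun Sep 28 1997.
Next gap: 53 days. Sun Sep 28 1997 + 53 days = Thu Nov 20 1997.
Next gap: 58 days. Thu Nov 20 1997 + 58 days = Sat Jan 17 1998.
Next gap: 63 days. Sat Jan 17 1998 + 63 days = Sat Mar 21 1998.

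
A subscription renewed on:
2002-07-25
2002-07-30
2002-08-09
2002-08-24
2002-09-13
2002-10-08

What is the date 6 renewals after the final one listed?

Gaps: 5, 10, 15, 20, 25 days — each gap is 5 larger than the previous one.
Next gap: 30 days. 2002-10-08 + 30 days = 2002-11-07.
Next gap: 35 days. 2002-11-07 + 35 days = 2002-12-12.
Next gap: 40 days. 2002-12-12 + 40 days = 2003-01-21.
Next gap: 45 days. 2003-01-21 + 45 days = 2003-03-07.
Next gap: 50 days. 2003-03-07 + 50 days = 2003-04-26.
Next gap: 55 days. 2003-04-26 + 55 days = 2003-06-20.

2003-06-20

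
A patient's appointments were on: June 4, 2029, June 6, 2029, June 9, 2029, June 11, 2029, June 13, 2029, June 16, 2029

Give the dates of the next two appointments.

June 18, 2029; June 20, 2029

Gaps: 2, 3, 2, 2, 3 days — not constant, but cyclic with period 3.
The events fall on every Monday, Wednesday and Saturday.
Next Monday: June 18, 2029.
Next Wednesday: June 20, 2029.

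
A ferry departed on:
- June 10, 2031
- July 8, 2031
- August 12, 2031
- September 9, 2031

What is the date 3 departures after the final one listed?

December 9, 2031

These are Tuesdays at 28- or 35-day spacing (28, 35, 28).
The pattern: 2nd Tuesday of the month.
October 2031 — 2nd Tuesday is October 14, 2031.
2nd Tuesday of November 2031: November 11, 2031.
2nd Tuesday of December 2031: December 9, 2031.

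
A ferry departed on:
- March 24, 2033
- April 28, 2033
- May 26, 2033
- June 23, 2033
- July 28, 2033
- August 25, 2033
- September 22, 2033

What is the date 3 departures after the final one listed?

These are Thursdays at 28- or 35-day spacing (35, 28, 28, 35, 28, 28).
The pattern: 4th Thursday of the month.
4th Thursday of October 2033: October 27, 2033.
November 2033 — 4th Thursday is November 24, 2033.
December 2033 — 4th Thursday is December 22, 2033.

December 22, 2033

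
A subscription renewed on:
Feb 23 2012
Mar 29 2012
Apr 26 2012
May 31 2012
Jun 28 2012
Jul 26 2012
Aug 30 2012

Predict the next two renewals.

Sep 27 2012, Oct 25 2012

All Thursdays; the gaps (35, 28, 35, 28, 28, 35) vary with month length.
This is the last Thursday of each month.
September 2012 ends with Thursday Sep 27 2012.
Last Thursday of October 2012: Oct 25 2012.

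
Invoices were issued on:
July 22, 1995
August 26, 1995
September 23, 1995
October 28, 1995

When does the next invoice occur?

November 25, 1995

Gaps: 35, 28, 35 days — a mix of 28 and 35. Every date is a Saturday.
Each is the 4th Saturday of its month.
4th Saturday of November 1995: November 25, 1995.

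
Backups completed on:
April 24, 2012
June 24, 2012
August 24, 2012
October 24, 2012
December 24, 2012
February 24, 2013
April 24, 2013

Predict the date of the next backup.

June 24, 2013

Each date is the 24th; the gaps (61, 61, 61, 61, 62, 59) track the month lengths.
The rule is the 24th of every 2 months.
June 2013: June 24, 2013.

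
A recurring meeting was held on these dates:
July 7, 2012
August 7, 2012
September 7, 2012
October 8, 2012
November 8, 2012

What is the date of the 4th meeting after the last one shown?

The spacing is 31, 31, 31, 31 days — always 31 days.
November 8, 2012 + 31 days = December 9, 2012.
December 9, 2012 + 31 days = January 9, 2013.
January 9, 2013 + 31 days = February 9, 2013.
February 9, 2013 + 31 days = March 12, 2013.

March 12, 2013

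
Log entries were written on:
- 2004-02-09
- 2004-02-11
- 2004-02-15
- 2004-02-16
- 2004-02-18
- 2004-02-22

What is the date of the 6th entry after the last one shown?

The gap pattern 2, 4, 1, 2, 4 repeats every 3 events.
These are the Mondays, Wednesdays and Sundays of each week.
Next Monday: 2004-02-23.
The following Wednesday is 2004-02-25.
The following Sunday is 2004-02-29.
The following Monday is 2004-03-01.
The following Wednesday is 2004-03-03.
The following Sunday is 2004-03-07.

2004-03-07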